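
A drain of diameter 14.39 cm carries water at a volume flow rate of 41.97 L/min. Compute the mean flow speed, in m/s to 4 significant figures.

Q = 41.97 L/min = 0.0006995 m³/s.
v = Q/A = 0.0006995 / 0.01626 = 0.04301 m/s.

v = 0.04301 m/s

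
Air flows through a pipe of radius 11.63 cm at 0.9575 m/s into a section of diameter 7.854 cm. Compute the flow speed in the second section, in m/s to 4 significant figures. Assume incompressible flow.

v₂ ≈ 8.398 m/s

Continuity gives A₁v₁ = A₂v₂, so v₂ = (424.9 cm²)/(48.45 cm²) × 0.9575 m/s = 8.398 m/s.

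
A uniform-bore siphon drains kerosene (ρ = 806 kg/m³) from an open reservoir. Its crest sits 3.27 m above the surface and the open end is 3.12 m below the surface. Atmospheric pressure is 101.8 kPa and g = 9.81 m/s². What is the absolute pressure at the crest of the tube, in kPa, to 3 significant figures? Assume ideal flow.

The outlet speed comes from Torricelli: v = √(2g·3.12) = 7.82 m/s.
Continuity keeps v the same throughout the tube; from surface to crest, P_atm + 0 = P_top + ½ρv² + ρg·h_top.
P_top = 101800 − ½·806·7.82² − 806·9.81·3.27 = 51300 Pa.

P_top ≈ 51.3 kPa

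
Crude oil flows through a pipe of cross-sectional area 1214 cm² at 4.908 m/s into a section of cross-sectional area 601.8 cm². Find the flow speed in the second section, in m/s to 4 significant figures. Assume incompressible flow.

v₂ ≈ 9.901 m/s

Mass conservation (A₁v₁ = A₂v₂) gives v₂ = 4.908 × 1214/601.8 = 9.901 m/s.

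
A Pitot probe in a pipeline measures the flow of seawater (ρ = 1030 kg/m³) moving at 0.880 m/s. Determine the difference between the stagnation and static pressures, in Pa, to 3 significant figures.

At the stagnation point the flow is brought to rest, so Bernoulli gives P_stag − P_static = ½ρv².
ΔP = ½·1030·0.880² = 399 Pa.

ΔP ≈ 399 Pa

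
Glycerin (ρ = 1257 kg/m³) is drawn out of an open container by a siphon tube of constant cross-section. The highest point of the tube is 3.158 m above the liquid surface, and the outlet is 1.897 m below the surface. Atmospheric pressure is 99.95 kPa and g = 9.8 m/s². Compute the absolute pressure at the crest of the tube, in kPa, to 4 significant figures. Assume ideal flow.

37.68 kPa

Bernoulli surface→outlet gives ½v² = g·h_out, so v = √(2·9.8·1.897) = 6.098 m/s.
The bore is uniform, so the speed at the crest is the same v. Bernoulli surface→crest: P_atm = P_top + ½ρv² + ρg·h_top.
P_top = 99950 − ½·1257·6.098² − 1257·9.8·3.158 = 37680 Pa.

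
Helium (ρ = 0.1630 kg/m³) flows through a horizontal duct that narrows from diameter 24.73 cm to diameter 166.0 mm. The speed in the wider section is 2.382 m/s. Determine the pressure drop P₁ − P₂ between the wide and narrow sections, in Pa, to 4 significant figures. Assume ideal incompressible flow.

The volume flow rate is constant, so v₂ = (A₁/A₂)v₁ = (480.3/216.4)·2.382 = 5.287 m/s.
With no height change, Bernoulli's equation is P₁ + ½ρv₁² = P₂ + ½ρv₂².
P₁ − P₂ = ½·0.1630·(5.287² − 2.382²) = ½·0.1630·22.27 = 1.815 Pa.

1.815 Pa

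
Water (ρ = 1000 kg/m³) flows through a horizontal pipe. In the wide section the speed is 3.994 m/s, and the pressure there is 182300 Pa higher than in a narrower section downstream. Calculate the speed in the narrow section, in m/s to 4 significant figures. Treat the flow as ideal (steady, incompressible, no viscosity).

Along the level pipe P + ½ρv² is conserved, hence v₂² = v₁² + 2(P₁ − P₂)/ρ.
v₂ = √(3.994² + 2·182300/1000) = √(15.95 + 364.6) = 19.51 m/s.

v₂ ≈ 19.51 m/s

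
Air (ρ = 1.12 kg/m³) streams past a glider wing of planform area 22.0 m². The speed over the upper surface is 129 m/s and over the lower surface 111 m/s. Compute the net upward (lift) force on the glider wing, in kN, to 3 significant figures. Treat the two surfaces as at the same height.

F ≈ 53.2 kN

The faster flow above has the lower pressure; Bernoulli (same height) gives ΔP = ½ρ(v_up² − v_low²).
ΔP = ½·1.12·(129² − 111²) = 2420 Pa.
Lift = ΔP · A = 2420 × 22.0 = 53200 N.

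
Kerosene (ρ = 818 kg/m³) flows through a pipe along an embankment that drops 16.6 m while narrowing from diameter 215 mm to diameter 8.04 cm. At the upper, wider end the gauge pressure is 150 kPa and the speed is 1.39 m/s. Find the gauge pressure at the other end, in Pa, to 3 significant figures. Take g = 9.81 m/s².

244000 Pa

Mass conservation (A₁v₁ = A₂v₂) gives v₂ = 1.39 × 363/50.8 = 9.94 m/s.
Bernoulli: P₁ + ½ρv₁² + ρg h₁ = P₂ + ½ρv₂² + ρg h₂, so P₂ = P₁ + ½ρ(v₁² − v₂²) − ρg(h₂ − h₁).
P₂ = 150000 + ½·818·(1.39² − 9.94²) − 818·9.81·(−16.6) = 150000 + (-39600) − (-133000) = 244000 Pa.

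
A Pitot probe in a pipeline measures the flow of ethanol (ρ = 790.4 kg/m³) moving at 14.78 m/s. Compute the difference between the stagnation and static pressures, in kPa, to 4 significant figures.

At the stagnation point the flow is brought to rest, so Bernoulli gives P_stag − P_static = ½ρv².
ΔP = ½·790.4·14.78² = 86330 Pa.

ΔP = 86.33 kPa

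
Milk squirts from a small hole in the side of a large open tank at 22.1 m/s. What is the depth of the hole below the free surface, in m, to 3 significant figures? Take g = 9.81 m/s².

Torricelli: v = √(2gh), so h = v²/(2g).
h = 22.1²/(2·9.81) = 488/19.62 = 24.9 m.

h ≈ 24.9 m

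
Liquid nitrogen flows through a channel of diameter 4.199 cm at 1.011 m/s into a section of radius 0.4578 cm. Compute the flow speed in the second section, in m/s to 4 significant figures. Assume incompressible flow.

Continuity gives A₁v₁ = A₂v₂, so v₂ = (13.85 cm²)/(0.6584 cm²) × 1.011 m/s = 21.26 m/s.

v₂ ≈ 21.26 m/s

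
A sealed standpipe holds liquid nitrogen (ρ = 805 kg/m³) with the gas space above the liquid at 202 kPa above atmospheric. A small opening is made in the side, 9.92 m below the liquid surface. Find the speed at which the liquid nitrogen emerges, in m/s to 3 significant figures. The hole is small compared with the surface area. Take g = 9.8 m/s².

v ≈ 26.4 m/s

Take point 1 at the surface (v₁ ≈ 0) and point 2 at the hole (at atmospheric pressure). Bernoulli: P₁ + ρg h = P_atm + ½ρv₂².
With P₁ − P_atm = 202000 Pa, v₂ = √(2gh + 2ΔP/ρ) = √(2·9.8·9.92 + 2·202000/805) = 26.4 m/s.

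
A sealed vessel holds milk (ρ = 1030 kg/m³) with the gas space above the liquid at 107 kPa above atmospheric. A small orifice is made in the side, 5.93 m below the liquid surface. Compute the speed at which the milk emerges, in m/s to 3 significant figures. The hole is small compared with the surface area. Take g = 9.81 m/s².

Take point 1 at the surface (v₁ ≈ 0) and point 2 at the hole (at atmospheric pressure). Bernoulli: P₁ + ρg h = P_atm + ½ρv₂².
With P₁ − P_atm = 107000 Pa, v₂ = √(2gh + 2ΔP/ρ) = √(2·9.81·5.93 + 2·107000/1030) = 18.0 m/s.

v = 18.0 m/s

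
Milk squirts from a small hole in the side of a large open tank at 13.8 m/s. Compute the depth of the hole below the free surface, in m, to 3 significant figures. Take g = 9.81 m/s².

Torricelli: v = √(2gh), so h = v²/(2g).
h = 13.8²/(2·9.81) = 190/19.62 = 9.71 m.

h ≈ 9.71 m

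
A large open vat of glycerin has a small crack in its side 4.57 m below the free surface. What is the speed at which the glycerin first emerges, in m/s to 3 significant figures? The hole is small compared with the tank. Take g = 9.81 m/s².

v ≈ 9.47 m/s

Torricelli's result v = √(2gh) gives v = √(2·9.81·4.57) = 9.47 m/s.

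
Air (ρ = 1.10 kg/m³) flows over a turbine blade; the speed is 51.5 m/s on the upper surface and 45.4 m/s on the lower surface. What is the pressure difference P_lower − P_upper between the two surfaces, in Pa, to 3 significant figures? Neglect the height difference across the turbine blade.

ΔP ≈ 325 Pa

The pressure is lower where the speed is higher: ΔP = ½ρ(v_up² − v_low²).
ΔP = ½·1.10·(51.5² − 45.4²) = 325 Pa.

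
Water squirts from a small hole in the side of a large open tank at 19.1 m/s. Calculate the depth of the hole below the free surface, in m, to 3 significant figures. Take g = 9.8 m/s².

Inverting v = √(2gh) gives h = v² / 2g.
h = 19.1²/(2·9.8) = 365/19.60 = 18.6 m.

h ≈ 18.6 m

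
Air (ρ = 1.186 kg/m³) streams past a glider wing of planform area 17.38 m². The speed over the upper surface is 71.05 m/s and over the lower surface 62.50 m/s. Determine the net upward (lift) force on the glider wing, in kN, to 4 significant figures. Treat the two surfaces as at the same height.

F ≈ 11.77 kN

With equal heights on the two surfaces, Bernoulli gives P_lower − P_upper = ½ρ(v_upper² − v_lower²).
ΔP = ½·1.186·(71.05² − 62.50²) = 677.1 Pa.
Lift = ΔP · A = 677.1 × 17.38 = 11770 N.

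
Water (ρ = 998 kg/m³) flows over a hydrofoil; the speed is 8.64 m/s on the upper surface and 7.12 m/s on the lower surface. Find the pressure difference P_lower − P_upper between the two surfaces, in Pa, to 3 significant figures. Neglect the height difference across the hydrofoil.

ΔP = 12000 Pa

The pressure is lower where the speed is higher: ΔP = ½ρ(v_up² − v_low²).
ΔP = ½·998·(8.64² − 7.12²) = 12000 Pa.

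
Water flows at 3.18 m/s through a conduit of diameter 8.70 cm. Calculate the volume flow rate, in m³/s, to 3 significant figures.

Q = A·v = 0.00594 m² × 3.18 m/s = 0.0189 m³/s.

Q ≈ 0.0189 m³/s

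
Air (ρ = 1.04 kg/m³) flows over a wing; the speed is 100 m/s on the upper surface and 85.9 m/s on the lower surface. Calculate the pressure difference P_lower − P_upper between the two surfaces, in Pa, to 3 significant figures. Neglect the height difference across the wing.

ΔP ≈ 1360 Pa

Bernoulli (same height): P_lower − P_upper = ½ρ(v_upper² − v_lower²).
ΔP = ½·1.04·(100² − 85.9²) = 1360 Pa.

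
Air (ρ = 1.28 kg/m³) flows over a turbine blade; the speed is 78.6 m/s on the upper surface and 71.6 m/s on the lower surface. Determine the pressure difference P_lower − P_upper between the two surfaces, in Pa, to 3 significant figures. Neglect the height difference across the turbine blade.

ΔP ≈ 673 Pa

The pressure is lower where the speed is higher: ΔP = ½ρ(v_up² − v_low²).
ΔP = ½·1.28·(78.6² − 71.6²) = 673 Pa.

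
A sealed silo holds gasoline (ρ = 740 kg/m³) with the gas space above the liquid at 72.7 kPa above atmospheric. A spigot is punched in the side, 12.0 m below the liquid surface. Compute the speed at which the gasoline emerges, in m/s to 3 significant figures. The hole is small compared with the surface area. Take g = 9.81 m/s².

Take point 1 at the surface (v₁ ≈ 0) and point 2 at the hole (at atmospheric pressure). Bernoulli: P₁ + ρg h = P_atm + ½ρv₂².
With P₁ − P_atm = 72700 Pa, v₂ = √(2gh + 2ΔP/ρ) = √(2·9.81·12.0 + 2·72700/740) = 20.8 m/s.

v = 20.8 m/s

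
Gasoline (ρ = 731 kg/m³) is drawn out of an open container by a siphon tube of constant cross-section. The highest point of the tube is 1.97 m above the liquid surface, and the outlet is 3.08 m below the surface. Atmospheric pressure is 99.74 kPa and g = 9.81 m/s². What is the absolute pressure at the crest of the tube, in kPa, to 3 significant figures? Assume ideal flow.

The outlet speed comes from Torricelli: v = √(2g·3.08) = 7.77 m/s.
The bore is uniform, so the speed at the crest is the same v. Bernoulli surface→crest: P_atm = P_top + ½ρv² + ρg·h_top.
P_top = 99740 − ½·731·7.77² − 731·9.81·1.97 = 63500 Pa.

P_top = 63.5 kPa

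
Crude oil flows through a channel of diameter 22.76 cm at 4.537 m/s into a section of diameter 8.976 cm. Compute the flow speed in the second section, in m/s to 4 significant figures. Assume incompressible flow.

By continuity, v₂ = v₁·A₁/A₂ = 4.537·(406.9/63.28) = 29.17 m/s.

v₂ ≈ 29.17 m/s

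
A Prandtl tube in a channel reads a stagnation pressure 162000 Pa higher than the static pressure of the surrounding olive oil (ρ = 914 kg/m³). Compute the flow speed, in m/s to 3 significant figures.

The dynamic pressure equals the rise in static pressure at the stagnation point: ΔP = ½ρv².
v = √(2ΔP/ρ) = √(2·162000/914) = 18.8 m/s.

v ≈ 18.8 m/s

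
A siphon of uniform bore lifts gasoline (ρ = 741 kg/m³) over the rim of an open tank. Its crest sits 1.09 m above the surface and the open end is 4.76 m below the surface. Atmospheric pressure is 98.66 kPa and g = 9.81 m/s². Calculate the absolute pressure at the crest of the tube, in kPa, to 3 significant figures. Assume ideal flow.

P_top = 56.1 kPa

From the surface to the outlet (both open to atmosphere, surface at rest): v = √(2g·h_out) = √(2·9.81·4.76) = 9.66 m/s.
The bore is uniform, so the speed at the crest is the same v. Bernoulli surface→crest: P_atm = P_top + ½ρv² + ρg·h_top.
P_top = 98660 − ½·741·9.66² − 741·9.81·1.09 = 56100 Pa.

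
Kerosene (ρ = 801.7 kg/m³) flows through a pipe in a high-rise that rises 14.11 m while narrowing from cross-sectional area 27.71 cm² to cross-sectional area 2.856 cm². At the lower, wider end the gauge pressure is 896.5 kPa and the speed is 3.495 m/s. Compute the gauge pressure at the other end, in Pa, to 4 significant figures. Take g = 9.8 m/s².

By continuity, v₂ = v₁·A₁/A₂ = 3.495·(27.71/2.856) = 33.91 m/s.
Energy conservation along the streamline gives P₂ = P₁ − ½ρ(v₂² − v₁²) − ρg(h₂ − h₁).
P₂ = 896500 + ½·801.7·(3.495² − 33.91²) − 801.7·9.8·(+14.11) = 896500 + (-456000) − (110900) = 329600 Pa.

P₂ ≈ 329600 Pa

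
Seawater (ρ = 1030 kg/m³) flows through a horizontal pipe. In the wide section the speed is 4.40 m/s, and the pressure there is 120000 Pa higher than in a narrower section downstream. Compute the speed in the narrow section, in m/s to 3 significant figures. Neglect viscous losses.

v₂ ≈ 15.9 m/s

With h₁ = h₂, rearranging Bernoulli gives v₂ = √(v₁² + 2ΔP/ρ).
v₂ = √(4.40² + 2·120000/1030) = √(19.4 + 233) = 15.9 m/s.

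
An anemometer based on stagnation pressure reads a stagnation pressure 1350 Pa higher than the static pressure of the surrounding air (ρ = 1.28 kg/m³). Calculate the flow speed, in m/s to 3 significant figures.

At the stagnation point the flow is brought to rest, so Bernoulli gives P_stag − P_static = ½ρv².
v = √(2ΔP/ρ) = √(2·1350/1.28) = 45.9 m/s.

v = 45.9 m/s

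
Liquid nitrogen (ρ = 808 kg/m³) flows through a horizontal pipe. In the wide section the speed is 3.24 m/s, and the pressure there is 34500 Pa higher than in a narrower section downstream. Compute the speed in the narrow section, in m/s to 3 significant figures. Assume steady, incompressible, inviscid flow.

Along the level pipe P + ½ρv² is conserved, hence v₂² = v₁² + 2(P₁ − P₂)/ρ.
v₂ = √(3.24² + 2·34500/808) = √(10.5 + 85.4) = 9.79 m/s.

v₂ ≈ 9.79 m/s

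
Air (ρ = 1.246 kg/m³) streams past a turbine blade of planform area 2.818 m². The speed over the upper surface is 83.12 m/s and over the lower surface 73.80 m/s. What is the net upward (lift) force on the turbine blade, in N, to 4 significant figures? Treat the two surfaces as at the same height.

With equal heights on the two surfaces, Bernoulli gives P_lower − P_upper = ½ρ(v_upper² − v_lower²).
ΔP = ½·1.246·(83.12² − 73.80²) = 911.1 Pa.
Lift = ΔP · A = 911.1 × 2.818 = 2568 N.

F = 2568 N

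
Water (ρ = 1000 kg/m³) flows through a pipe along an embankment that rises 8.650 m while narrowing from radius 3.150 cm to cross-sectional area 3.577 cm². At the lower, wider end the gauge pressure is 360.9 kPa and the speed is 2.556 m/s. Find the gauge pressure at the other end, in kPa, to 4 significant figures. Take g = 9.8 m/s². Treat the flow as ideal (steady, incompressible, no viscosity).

Mass conservation (A₁v₁ = A₂v₂) gives v₂ = 2.556 × 31.17/3.577 = 22.27 m/s.
Energy conservation along the streamline gives P₂ = P₁ − ½ρ(v₂² − v₁²) − ρg(h₂ − h₁).
P₂ = 360900 + ½·1000·(2.556² − 22.27²) − 1000·9.8·(+8.650) = 360900 + (-244800) − (84770) = 31310 Pa.

31.31 kPa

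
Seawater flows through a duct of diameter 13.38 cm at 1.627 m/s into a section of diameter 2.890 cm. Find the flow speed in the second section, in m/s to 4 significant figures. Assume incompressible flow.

v₂ = 34.87 m/s

The volume flow rate is constant, so v₂ = (A₁/A₂)v₁ = (140.6/6.560)·1.627 = 34.87 m/s.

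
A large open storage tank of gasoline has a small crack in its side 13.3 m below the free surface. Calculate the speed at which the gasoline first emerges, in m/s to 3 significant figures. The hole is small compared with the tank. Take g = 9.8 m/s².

With the surface at rest and both surface and jet at atmospheric pressure, Bernoulli gives ρg h = ½ρv², so v = √(2gh) = √(2·9.8·13.3) = 16.1 m/s.

v = 16.1 m/s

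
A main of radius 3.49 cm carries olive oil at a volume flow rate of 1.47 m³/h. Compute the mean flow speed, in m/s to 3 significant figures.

Q = 1.47 m³/h = 0.000408 m³/s.
v = Q/A = 0.000408 / 0.00383 = 0.107 m/s.

v ≈ 0.107 m/s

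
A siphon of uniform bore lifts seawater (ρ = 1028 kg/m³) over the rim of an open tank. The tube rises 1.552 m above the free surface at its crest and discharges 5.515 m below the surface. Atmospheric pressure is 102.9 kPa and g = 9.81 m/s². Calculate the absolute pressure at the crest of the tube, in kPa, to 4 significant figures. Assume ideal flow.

P_top ≈ 31.63 kPa

The outlet speed comes from Torricelli: v = √(2g·5.515) = 10.40 m/s.
The bore is uniform, so the speed at the crest is the same v. Bernoulli surface→crest: P_atm = P_top + ½ρv² + ρg·h_top.
P_top = 102900 − ½·1028·10.40² − 1028·9.81·1.552 = 31630 Pa.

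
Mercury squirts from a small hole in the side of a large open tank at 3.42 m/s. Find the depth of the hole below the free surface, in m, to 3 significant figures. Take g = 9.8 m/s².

h = 0.597 m

Torricelli: v = √(2gh), so h = v²/(2g).
h = 3.42²/(2·9.8) = 11.7/19.60 = 0.597 m.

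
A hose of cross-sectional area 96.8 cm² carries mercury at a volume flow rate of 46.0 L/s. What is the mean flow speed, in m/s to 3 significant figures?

v = 4.75 m/s

Q = 46.0 L/s = 0.0460 m³/s.
v = Q/A = 0.0460 / 0.00968 = 4.75 m/s.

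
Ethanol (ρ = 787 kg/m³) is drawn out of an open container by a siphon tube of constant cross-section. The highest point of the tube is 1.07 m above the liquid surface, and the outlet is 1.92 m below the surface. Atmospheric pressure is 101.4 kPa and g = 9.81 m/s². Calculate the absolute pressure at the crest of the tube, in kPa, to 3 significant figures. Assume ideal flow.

78.3 kPa

Bernoulli surface→outlet gives ½v² = g·h_out, so v = √(2·9.81·1.92) = 6.14 m/s.
With constant cross-section the crest speed equals v; applying Bernoulli from the surface up to the crest, P_top = P_atm − ½ρv² − ρg·h_top.
P_top = 101400 − ½·787·6.14² − 787·9.81·1.07 = 78300 Pa.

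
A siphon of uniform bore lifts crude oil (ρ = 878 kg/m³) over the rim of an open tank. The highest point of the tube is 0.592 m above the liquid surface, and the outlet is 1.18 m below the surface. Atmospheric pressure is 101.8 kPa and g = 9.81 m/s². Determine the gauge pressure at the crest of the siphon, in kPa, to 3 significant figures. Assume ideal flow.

P_gauge ≈ -15.3 kPa

From the surface to the outlet (both open to atmosphere, surface at rest): v = √(2g·h_out) = √(2·9.81·1.18) = 4.81 m/s.
With constant cross-section the crest speed equals v; applying Bernoulli from the surface up to the crest, P_top = P_atm − ½ρv² − ρg·h_top.
P_top = 101800 − ½·878·4.81² − 878·9.81·0.592 = 86500 Pa. So P_gauge = P_top − P_atm = -15300 Pa.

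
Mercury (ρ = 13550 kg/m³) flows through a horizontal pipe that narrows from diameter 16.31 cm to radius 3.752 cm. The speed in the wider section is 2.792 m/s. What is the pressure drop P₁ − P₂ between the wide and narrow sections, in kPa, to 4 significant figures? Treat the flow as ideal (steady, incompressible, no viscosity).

1126 kPa

By continuity, v₂ = v₁·A₁/A₂ = 2.792·(208.9/44.23) = 13.19 m/s.
Bernoulli (h₁ = h₂): P₁ − P₂ = ½ρ(v₂² − v₁²).
P₁ − P₂ = ½·13550·(13.19² − 2.792²) = ½·13550·166.2 = 1126000 Pa.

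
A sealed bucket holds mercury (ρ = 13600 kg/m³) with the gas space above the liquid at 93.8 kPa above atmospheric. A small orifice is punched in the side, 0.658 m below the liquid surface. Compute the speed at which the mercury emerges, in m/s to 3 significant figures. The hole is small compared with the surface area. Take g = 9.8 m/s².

Take point 1 at the surface (v₁ ≈ 0) and point 2 at the hole (at atmospheric pressure). Bernoulli: P₁ + ρg h = P_atm + ½ρv₂².
With P₁ − P_atm = 93800 Pa, v₂ = √(2gh + 2ΔP/ρ) = √(2·9.8·0.658 + 2·93800/13600) = 5.17 m/s.

v = 5.17 m/s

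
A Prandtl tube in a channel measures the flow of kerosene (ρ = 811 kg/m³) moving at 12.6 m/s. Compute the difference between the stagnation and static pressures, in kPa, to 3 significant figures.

At the stagnation point the flow is brought to rest, so Bernoulli gives P_stag − P_static = ½ρv².
ΔP = ½·811·12.6² = 64400 Pa.

64.4 kPa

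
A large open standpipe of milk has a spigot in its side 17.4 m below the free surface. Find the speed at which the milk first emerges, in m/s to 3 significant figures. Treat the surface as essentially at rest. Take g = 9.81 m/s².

v ≈ 18.5 m/s

Torricelli's result v = √(2gh) gives v = √(2·9.81·17.4) = 18.5 m/s.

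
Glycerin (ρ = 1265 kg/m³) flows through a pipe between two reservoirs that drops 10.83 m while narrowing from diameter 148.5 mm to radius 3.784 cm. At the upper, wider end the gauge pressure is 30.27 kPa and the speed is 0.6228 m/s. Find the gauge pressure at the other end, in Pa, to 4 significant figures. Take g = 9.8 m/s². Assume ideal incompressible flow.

The volume flow rate is constant, so v₂ = (A₁/A₂)v₁ = (173.2/44.98)·0.6228 = 2.398 m/s.
Applying Bernoulli between the two ends and solving for P₂: P₂ = P₁ + ½ρ(v₁² − v₂²) − ρgΔh.
P₂ = 30270 + ½·1265·(0.6228² − 2.398²) − 1265·9.8·(−10.83) = 30270 + (-3392) − (-134300) = 161100 Pa.

P₂ ≈ 161100 Pa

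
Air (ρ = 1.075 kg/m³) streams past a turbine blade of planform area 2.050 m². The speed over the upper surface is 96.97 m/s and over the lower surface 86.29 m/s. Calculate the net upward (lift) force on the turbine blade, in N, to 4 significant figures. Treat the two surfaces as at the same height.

From P + ½ρv² = const at equal height, P_low − P_up = ½ρ(v_up² − v_low²).
ΔP = ½·1.075·(96.97² − 86.29²) = 1052 Pa.
Lift = ΔP · A = 1052 × 2.050 = 2157 N.

F ≈ 2157 N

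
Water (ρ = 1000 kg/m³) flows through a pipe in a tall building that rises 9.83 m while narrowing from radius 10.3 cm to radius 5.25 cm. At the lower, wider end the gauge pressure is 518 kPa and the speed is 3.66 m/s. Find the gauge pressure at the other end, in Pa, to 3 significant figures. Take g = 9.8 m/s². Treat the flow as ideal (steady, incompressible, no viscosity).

The volume flow rate is constant, so v₂ = (A₁/A₂)v₁ = (333/86.6)·3.66 = 14.1 m/s.
Bernoulli: P₁ + ½ρv₁² + ρg h₁ = P₂ + ½ρv₂² + ρg h₂, so P₂ = P₁ + ½ρ(v₁² − v₂²) − ρg(h₂ − h₁).
P₂ = 518000 + ½·1000·(3.66² − 14.1²) − 1000·9.8·(+9.83) = 518000 + (-92500) − (96300) = 329000 Pa.

P₂ ≈ 329000 Pa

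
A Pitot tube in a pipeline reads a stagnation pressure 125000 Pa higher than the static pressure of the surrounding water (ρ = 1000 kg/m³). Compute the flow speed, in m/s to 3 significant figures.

v ≈ 15.8 m/s

The dynamic pressure equals the rise in static pressure at the stagnation point: ΔP = ½ρv².
v = √(2ΔP/ρ) = √(2·125000/1000) = 15.8 m/s.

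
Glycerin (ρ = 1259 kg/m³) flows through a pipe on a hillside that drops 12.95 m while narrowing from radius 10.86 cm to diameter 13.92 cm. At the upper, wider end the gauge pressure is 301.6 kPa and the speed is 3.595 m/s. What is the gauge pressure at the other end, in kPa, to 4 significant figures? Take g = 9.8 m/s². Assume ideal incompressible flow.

P₂ = 421.3 kPa

Mass conservation (A₁v₁ = A₂v₂) gives v₂ = 3.595 × 370.5/152.2 = 8.753 m/s.
Applying Bernoulli between the two ends and solving for P₂: P₂ = P₁ + ½ρ(v₁² − v₂²) − ρgΔh.
P₂ = 301600 + ½·1259·(3.595² − 8.753²) − 1259·9.8·(−12.95) = 301600 + (-40090) − (-159800) = 421300 Pa.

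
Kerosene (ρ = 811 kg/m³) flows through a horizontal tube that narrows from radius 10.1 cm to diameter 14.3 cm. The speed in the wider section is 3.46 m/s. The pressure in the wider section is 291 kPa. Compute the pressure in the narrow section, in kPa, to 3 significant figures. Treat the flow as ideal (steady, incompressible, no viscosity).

Continuity gives A₁v₁ = A₂v₂, so v₂ = (320 cm²)/(161 cm²) × 3.46 m/s = 6.90 m/s.
The pipe is horizontal, so Bernoulli reduces to P₁ + ½ρv₁² = P₂ + ½ρv₂².
P₂ = P₁ − ½ρ(v₂² − v₁²) = 291000 − ½·811·(6.90² − 3.46²) = 291000 − 14500 = 277000 Pa.

P₂ ≈ 277 kPa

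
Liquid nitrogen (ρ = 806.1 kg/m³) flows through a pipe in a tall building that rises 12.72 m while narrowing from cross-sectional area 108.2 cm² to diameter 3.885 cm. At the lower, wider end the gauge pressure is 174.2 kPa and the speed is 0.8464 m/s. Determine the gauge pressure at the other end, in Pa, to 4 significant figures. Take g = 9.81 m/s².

Mass conservation (A₁v₁ = A₂v₂) gives v₂ = 0.8464 × 108.2/11.85 = 7.726 m/s.
Bernoulli: P₁ + ½ρv₁² + ρg h₁ = P₂ + ½ρv₂² + ρg h₂, so P₂ = P₁ + ½ρ(v₁² − v₂²) − ρg(h₂ − h₁).
P₂ = 174200 + ½·806.1·(0.8464² − 7.726²) − 806.1·9.81·(+12.72) = 174200 + (-23770) − (100600) = 49850 Pa.

P₂ ≈ 49850 Pa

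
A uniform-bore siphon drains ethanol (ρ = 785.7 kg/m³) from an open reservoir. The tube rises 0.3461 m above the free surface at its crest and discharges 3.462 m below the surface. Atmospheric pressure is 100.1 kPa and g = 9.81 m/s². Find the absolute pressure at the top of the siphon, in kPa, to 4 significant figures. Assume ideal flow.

The outlet speed comes from Torricelli: v = √(2g·3.462) = 8.242 m/s.
The bore is uniform, so the speed at the crest is the same v. Bernoulli surface→crest: P_atm = P_top + ½ρv² + ρg·h_top.
P_top = 100100 − ½·785.7·8.242² − 785.7·9.81·0.3461 = 70750 Pa.

P_top ≈ 70.75 kPa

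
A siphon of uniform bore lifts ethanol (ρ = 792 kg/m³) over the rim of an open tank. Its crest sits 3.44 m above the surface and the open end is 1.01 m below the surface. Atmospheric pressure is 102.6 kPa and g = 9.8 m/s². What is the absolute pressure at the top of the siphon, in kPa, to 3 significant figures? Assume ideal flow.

P_top ≈ 68.1 kPa

From the surface to the outlet (both open to atmosphere, surface at rest): v = √(2g·h_out) = √(2·9.8·1.01) = 4.45 m/s.
The bore is uniform, so the speed at the crest is the same v. Bernoulli surface→crest: P_atm = P_top + ½ρv² + ρg·h_top.
P_top = 102600 − ½·792·4.45² − 792·9.8·3.44 = 68100 Pa.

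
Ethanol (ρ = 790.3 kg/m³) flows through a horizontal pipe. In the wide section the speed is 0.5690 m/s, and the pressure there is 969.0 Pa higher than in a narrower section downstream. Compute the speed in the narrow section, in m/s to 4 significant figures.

v₂ ≈ 1.666 m/s

With h₁ = h₂, rearranging Bernoulli gives v₂ = √(v₁² + 2ΔP/ρ).
v₂ = √(0.5690² + 2·969.0/790.3) = √(0.3238 + 2.452) = 1.666 m/s.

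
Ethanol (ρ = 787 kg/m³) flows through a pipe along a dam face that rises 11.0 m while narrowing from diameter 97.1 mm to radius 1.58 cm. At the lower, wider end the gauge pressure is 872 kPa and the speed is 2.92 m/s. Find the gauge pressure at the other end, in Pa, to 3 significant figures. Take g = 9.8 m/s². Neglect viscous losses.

The volume flow rate is constant, so v₂ = (A₁/A₂)v₁ = (74.1/7.84)·2.92 = 27.6 m/s.
Bernoulli: P₁ + ½ρv₁² + ρg h₁ = P₂ + ½ρv₂² + ρg h₂, so P₂ = P₁ + ½ρ(v₁² − v₂²) − ρg(h₂ − h₁).
P₂ = 872000 + ½·787·(2.92² − 27.6²) − 787·9.8·(+11.0) = 872000 + (-296000) − (84800) = 491000 Pa.

P₂ ≈ 491000 Pa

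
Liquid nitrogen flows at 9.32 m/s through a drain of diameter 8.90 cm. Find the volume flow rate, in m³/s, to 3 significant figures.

Q = A·v = 0.00622 m² × 9.32 m/s = 0.0580 m³/s.

Q ≈ 0.0580 m³/s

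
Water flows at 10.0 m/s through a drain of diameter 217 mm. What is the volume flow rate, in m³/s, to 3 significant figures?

Q = A·v = 0.0370 m² × 10.0 m/s = 0.370 m³/s.

Q ≈ 0.370 m³/s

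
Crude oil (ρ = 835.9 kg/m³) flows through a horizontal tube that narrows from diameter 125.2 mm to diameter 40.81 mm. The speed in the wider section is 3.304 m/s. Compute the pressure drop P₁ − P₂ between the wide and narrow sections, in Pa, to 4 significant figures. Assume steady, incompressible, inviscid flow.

ΔP ≈ 399600 Pa

Continuity gives A₁v₁ = A₂v₂, so v₂ = (123.1 cm²)/(13.08 cm²) × 3.304 m/s = 31.10 m/s.
Bernoulli (h₁ = h₂): P₁ − P₂ = ½ρ(v₂² − v₁²).
P₁ − P₂ = ½·835.9·(31.10² − 3.304²) = ½·835.9·956.1 = 399600 Pa.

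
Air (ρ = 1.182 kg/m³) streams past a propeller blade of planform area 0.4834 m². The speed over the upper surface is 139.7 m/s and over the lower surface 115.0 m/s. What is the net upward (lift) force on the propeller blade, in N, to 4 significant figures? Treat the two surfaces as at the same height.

With equal heights on the two surfaces, Bernoulli gives P_lower − P_upper = ½ρ(v_upper² − v_lower²).
ΔP = ½·1.182·(139.7² − 115.0²) = 3718 Pa.
Lift = ΔP · A = 3718 × 0.4834 = 1797 N.

F ≈ 1797 N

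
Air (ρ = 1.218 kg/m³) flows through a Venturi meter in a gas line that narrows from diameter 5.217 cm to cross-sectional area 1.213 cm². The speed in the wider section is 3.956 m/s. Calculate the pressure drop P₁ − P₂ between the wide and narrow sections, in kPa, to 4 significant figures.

2.950 kPa

By continuity, v₂ = v₁·A₁/A₂ = 3.956·(21.38/1.213) = 69.72 m/s.
Along the horizontal streamline, P + ½ρv² is constant.
P₁ − P₂ = ½·1.218·(69.72² − 3.956²) = ½·1.218·4845 = 2950 Pa.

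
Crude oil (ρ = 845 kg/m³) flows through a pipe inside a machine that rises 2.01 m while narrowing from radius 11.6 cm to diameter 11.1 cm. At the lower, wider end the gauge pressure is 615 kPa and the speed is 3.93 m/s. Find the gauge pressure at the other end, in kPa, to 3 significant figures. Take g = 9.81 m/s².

By continuity, v₂ = v₁·A₁/A₂ = 3.93·(423/96.8) = 17.2 m/s.
Energy conservation along the streamline gives P₂ = P₁ − ½ρ(v₂² − v₁²) − ρg(h₂ − h₁).
P₂ = 615000 + ½·845·(3.93² − 17.2²) − 845·9.81·(+2.01) = 615000 + (-118000) − (16700) = 480000 Pa.

480 kPa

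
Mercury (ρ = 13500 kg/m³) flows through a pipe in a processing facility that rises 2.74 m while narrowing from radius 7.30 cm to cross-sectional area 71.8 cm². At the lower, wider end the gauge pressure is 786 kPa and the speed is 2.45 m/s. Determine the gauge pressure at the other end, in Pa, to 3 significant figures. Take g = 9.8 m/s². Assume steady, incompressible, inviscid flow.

P₂ ≈ 244000 Pa

By continuity, v₂ = v₁·A₁/A₂ = 2.45·(167/71.8) = 5.71 m/s.
Bernoulli: P₁ + ½ρv₁² + ρg h₁ = P₂ + ½ρv₂² + ρg h₂, so P₂ = P₁ + ½ρ(v₁² − v₂²) − ρg(h₂ − h₁).
P₂ = 786000 + ½·13500·(2.45² − 5.71²) − 13500·9.8·(+2.74) = 786000 + (-180000) − (363000) = 244000 Pa.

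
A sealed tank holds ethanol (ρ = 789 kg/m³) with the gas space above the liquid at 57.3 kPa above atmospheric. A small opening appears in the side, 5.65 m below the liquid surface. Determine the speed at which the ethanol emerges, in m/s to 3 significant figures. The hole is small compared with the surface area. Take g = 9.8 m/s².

v ≈ 16.0 m/s

Take point 1 at the surface (v₁ ≈ 0) and point 2 at the hole (at atmospheric pressure). Bernoulli: P₁ + ρg h = P_atm + ½ρv₂².
With P₁ − P_atm = 57300 Pa, v₂ = √(2gh + 2ΔP/ρ) = √(2·9.8·5.65 + 2·57300/789) = 16.0 m/s.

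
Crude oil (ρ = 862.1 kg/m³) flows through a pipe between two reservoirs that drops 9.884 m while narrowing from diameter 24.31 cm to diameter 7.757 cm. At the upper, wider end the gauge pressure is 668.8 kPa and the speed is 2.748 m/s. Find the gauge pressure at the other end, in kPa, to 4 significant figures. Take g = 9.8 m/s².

P₂ ≈ 441.6 kPa

Continuity gives A₁v₁ = A₂v₂, so v₂ = (464.2 cm²)/(47.26 cm²) × 2.748 m/s = 26.99 m/s.
Applying Bernoulli between the two ends and solving for P₂: P₂ = P₁ + ½ρ(v₁² − v₂²) − ρgΔh.
P₂ = 668800 + ½·862.1·(2.748² − 26.99²) − 862.1·9.8·(−9.884) = 668800 + (-310700) − (-83510) = 441600 Pa.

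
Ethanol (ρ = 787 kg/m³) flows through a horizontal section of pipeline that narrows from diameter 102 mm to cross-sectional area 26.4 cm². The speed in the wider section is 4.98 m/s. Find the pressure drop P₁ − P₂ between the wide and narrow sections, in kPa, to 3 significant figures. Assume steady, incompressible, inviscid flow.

By continuity, v₂ = v₁·A₁/A₂ = 4.98·(81.7/26.4) = 15.4 m/s.
Along the horizontal streamline, P + ½ρv² is constant.
P₁ − P₂ = ½·787·(15.4² − 4.98²) = ½·787·213 = 83700 Pa.

ΔP ≈ 83.7 kPa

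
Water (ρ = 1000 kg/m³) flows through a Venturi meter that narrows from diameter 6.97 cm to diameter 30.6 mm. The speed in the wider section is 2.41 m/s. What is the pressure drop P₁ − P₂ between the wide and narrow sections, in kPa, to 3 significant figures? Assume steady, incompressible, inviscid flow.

ΔP ≈ 75.3 kPa

The volume flow rate is constant, so v₂ = (A₁/A₂)v₁ = (38.2/7.35)·2.41 = 12.5 m/s.
With no height change, Bernoulli's equation is P₁ + ½ρv₁² = P₂ + ½ρv₂².
P₁ − P₂ = ½·1000·(12.5² − 2.41²) = ½·1000·151 = 75300 Pa.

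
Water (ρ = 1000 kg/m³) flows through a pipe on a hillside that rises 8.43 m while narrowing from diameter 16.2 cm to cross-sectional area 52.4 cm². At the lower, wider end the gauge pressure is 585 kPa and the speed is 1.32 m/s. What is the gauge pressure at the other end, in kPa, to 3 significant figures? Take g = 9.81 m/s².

The volume flow rate is constant, so v₂ = (A₁/A₂)v₁ = (206/52.4)·1.32 = 5.19 m/s.
Energy conservation along the streamline gives P₂ = P₁ − ½ρ(v₂² − v₁²) − ρg(h₂ − h₁).
P₂ = 585000 + ½·1000·(1.32² − 5.19²) − 1000·9.81·(+8.43) = 585000 + (-12600) − (82700) = 490000 Pa.

P₂ = 490 kPa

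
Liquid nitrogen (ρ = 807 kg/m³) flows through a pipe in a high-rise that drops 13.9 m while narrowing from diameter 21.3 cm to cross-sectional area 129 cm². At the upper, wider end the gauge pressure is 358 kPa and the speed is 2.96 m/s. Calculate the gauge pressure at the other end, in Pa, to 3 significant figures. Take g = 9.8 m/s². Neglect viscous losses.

The volume flow rate is constant, so v₂ = (A₁/A₂)v₁ = (356/129)·2.96 = 8.18 m/s.
Applying Bernoulli between the two ends and solving for P₂: P₂ = P₁ + ½ρ(v₁² − v₂²) − ρgΔh.
P₂ = 358000 + ½·807·(2.96² − 8.18²) − 807·9.8·(−13.9) = 358000 + (-23400) − (-110000) = 444000 Pa.

P₂ = 444000 Pa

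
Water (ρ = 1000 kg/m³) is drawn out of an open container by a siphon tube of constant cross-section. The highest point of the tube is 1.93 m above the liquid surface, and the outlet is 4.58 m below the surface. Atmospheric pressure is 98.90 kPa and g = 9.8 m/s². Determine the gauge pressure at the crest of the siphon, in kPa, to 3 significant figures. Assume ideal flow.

P_gauge ≈ -63.8 kPa

The outlet speed comes from Torricelli: v = √(2g·4.58) = 9.47 m/s.
The bore is uniform, so the speed at the crest is the same v. Bernoulli surface→crest: P_atm = P_top + ½ρv² + ρg·h_top.
P_top = 98900 − ½·1000·9.47² − 1000·9.8·1.93 = 35100 Pa. So P_gauge = P_top − P_atm = -63800 Pa.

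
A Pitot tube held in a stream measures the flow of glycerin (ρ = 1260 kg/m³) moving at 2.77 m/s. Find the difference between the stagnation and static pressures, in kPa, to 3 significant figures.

At the stagnation point the flow is brought to rest, so Bernoulli gives P_stag − P_static = ½ρv².
ΔP = ½·1260·2.77² = 4830 Pa.

ΔP = 4.83 kPa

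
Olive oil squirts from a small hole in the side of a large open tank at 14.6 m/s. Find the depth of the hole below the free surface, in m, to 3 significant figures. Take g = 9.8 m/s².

h ≈ 10.9 m

For a small hole in a large open tank, ½v² = gh, giving h = v²/(2g).
h = 14.6²/(2·9.8) = 213/19.60 = 10.9 m.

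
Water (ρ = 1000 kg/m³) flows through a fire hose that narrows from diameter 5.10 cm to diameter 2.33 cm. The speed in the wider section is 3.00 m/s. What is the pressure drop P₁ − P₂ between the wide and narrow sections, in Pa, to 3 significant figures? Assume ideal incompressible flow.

98800 Pa

Mass conservation (A₁v₁ = A₂v₂) gives v₂ = 3.00 × 20.4/4.26 = 14.4 m/s.
The pipe is horizontal, so Bernoulli reduces to P₁ + ½ρv₁² = P₂ + ½ρv₂².
P₁ − P₂ = ½·1000·(14.4² − 3.00²) = ½·1000·198 = 98800 Pa.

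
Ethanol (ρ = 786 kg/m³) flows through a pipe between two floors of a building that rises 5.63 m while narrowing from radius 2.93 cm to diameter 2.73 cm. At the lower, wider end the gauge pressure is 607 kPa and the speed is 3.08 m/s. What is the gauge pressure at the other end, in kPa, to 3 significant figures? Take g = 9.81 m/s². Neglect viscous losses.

Continuity gives A₁v₁ = A₂v₂, so v₂ = (27.0 cm²)/(5.85 cm²) × 3.08 m/s = 14.2 m/s.
Energy conservation along the streamline gives P₂ = P₁ − ½ρ(v₂² − v₁²) − ρg(h₂ − h₁).
P₂ = 607000 + ½·786·(3.08² − 14.2²) − 786·9.81·(+5.63) = 607000 + (-75400) − (43400) = 488000 Pa.

P₂ ≈ 488 kPa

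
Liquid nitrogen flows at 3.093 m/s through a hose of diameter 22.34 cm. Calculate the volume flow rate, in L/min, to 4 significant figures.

Q = A·v = 0.03920 m² × 3.093 m/s = 0.1212 m³/s.
Converting: 0.1212 m³/s × 60000 = 7274 L/min.

Q = 7274 L/min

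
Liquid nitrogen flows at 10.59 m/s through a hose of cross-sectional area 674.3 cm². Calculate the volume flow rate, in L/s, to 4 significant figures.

Q = 714.1 L/s

Q = A·v = 0.06743 m² × 10.59 m/s = 0.7141 m³/s.
Converting: 0.7141 m³/s × 1000 = 714.1 L/s.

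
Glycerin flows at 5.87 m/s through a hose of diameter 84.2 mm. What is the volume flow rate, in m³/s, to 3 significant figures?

Q = 0.0327 m³/s

Q = A·v = 0.00557 m² × 5.87 m/s = 0.0327 m³/s.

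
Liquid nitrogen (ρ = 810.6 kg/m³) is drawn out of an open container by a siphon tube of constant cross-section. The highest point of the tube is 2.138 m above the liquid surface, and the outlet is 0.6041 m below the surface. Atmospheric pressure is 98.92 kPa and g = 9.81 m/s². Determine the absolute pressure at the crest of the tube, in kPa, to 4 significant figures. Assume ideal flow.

The outlet speed comes from Torricelli: v = √(2g·0.6041) = 3.443 m/s.
The bore is uniform, so the speed at the crest is the same v. Bernoulli surface→crest: P_atm = P_top + ½ρv² + ρg·h_top.
P_top = 98920 − ½·810.6·3.443² − 810.6·9.81·2.138 = 77110 Pa.

P_top = 77.11 kPa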